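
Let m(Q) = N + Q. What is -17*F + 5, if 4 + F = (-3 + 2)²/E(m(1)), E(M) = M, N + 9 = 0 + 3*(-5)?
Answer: 1696/23 ≈ 73.739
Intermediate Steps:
N = -24 (N = -9 + (0 + 3*(-5)) = -9 + (0 - 15) = -9 - 15 = -24)
m(Q) = -24 + Q
F = -93/23 (F = -4 + (-3 + 2)²/(-24 + 1) = -4 + (-1)²/(-23) = -4 + 1*(-1/23) = -4 - 1/23 = -93/23 ≈ -4.0435)
-17*F + 5 = -17*(-93/23) + 5 = 1581/23 + 5 = 1696/23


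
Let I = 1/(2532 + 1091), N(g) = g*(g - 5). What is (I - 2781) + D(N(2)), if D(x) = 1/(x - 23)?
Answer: -292194921/105067 ≈ -2781.0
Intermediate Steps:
N(g) = g*(-5 + g)
D(x) = 1/(-23 + x)
I = 1/3623 ≈ 0.00027601
(I - 2781) + D(N(2)) = (1/3623 - 2781) + 1/(-23 + 2*(-5 + 2)) = -10075562/3623 + 1/(-23 + 2*(-3)) = -10075562/3623 + 1/(-23 - 6) = -10075562/3623 + 1/(-29) = -10075562/3623 - 1/29 = -292194921/105067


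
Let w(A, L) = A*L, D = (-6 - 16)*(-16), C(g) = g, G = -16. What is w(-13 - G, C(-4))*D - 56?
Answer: -4280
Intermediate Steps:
D = 352 (D = -22*(-16) = 352)
w(-13 - G, C(-4))*D - 56 = ((-13 - 1*(-16))*(-4))*352 - 56 = ((-13 + 16)*(-4))*352 - 56 = (3*(-4))*352 - 56 = -12*352 - 56 = -4224 - 56 = -4280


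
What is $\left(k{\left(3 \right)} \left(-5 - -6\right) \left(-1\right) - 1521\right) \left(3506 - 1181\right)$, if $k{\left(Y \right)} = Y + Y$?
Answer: $-3550275$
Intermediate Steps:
$k{\left(Y \right)} = 2 Y$
$\left(k{\left(3 \right)} \left(-5 - -6\right) \left(-1\right) - 1521\right) \left(3506 - 1181\right) = \left(2 \cdot 3 \left(-5 - -6\right) \left(-1\right) - 1521\right) \left(3506 - 1181\right) = \left(6 \left(-5 + 6\right) \left(-1\right) - 1521\right) 2325 = \left(6 \cdot 1 \left(-1\right) - 1521\right) 2325 = \left(6 \left(-1\right) - 1521\right) 2325 = \left(-6 - 1521\right) 2325 = \left(-1527\right) 2325 = -3550275$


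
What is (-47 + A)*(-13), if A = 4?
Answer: 559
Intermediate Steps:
(-47 + A)*(-13) = (-47 + 4)*(-13) = -43*(-13) = 559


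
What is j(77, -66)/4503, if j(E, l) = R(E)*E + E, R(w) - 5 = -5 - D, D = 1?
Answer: 0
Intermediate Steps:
R(w) = -1 (R(w) = 5 + (-5 - 1*1) = 5 + (-5 - 1) = 5 - 6 = -1)
j(E, l) = 0 (j(E, l) = -E + E = 0)
j(77, -66)/4503 = 0/4503 = 0*(1/4503) = 0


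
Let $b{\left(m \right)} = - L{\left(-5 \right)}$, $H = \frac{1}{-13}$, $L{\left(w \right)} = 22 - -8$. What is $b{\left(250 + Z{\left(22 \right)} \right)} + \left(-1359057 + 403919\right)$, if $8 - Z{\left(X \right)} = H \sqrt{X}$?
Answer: $-955168$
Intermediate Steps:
$L{\left(w \right)} = 30$ ($L{\left(w \right)} = 22 + 8 = 30$)
$H = - \frac{1}{13} \approx -0.076923$
$Z{\left(X \right)} = 8 + \frac{\sqrt{X}}{13}$ ($Z{\left(X \right)} = 8 - - \frac{\sqrt{X}}{13} = 8 + \frac{\sqrt{X}}{13}$)
$b{\left(m \right)} = -30$ ($b{\left(m \right)} = \left(-1\right) 30 = -30$)
$b{\left(250 + Z{\left(22 \right)} \right)} + \left(-1359057 + 403919\right) = -30 + \left(-1359057 + 403919\right) = -30 - 955138 = -955168$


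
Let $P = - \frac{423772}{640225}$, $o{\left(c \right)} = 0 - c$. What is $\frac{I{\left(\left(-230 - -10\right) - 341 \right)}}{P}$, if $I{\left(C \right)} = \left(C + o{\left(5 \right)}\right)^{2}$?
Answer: $- \frac{51274980025}{105943} \approx -4.8399 \cdot 10^{5}$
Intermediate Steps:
$o{\left(c \right)} = - c$
$P = - \frac{423772}{640225}$ ($P = \left(-423772\right) \frac{1}{640225} = - \frac{423772}{640225} \approx -0.66191$)
$I{\left(C \right)} = \left(-5 + C\right)^{2}$ ($I{\left(C \right)} = \left(C - 5\right)^{2} = \left(-5 + C\right)^{2}$)
$\frac{I{\left(\left(-230 - -10\right) - 341 \right)}}{P} = \frac{\left(-5 - 561\right)^{2}}{- \frac{423772}{640225}} = \left(-5 + \left(\left(-230 + 10\right) - 341\right)\right)^{2} \left(- \frac{640225}{423772}\right) = \left(-5 - 561\right)^{2} \left(- \frac{640225}{423772}\right) = \left(-566\right)^{2} \left(- \frac{640225}{423772}\right) = 320356 \left(- \frac{640225}{423772}\right) = - \frac{51274980025}{105943}$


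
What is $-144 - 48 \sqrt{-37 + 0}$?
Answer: $-144 - 48 i \sqrt{37} \approx -144.0 - 291.97 i$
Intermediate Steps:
$-144 - 48 \sqrt{-37 + 0} = -144 - 48 \sqrt{-37} = -144 - 48 i \sqrt{37}$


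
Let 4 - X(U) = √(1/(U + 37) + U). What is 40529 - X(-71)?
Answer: 40525 + I*√82110/34 ≈ 40525.0 + 8.4279*I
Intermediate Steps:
X(U) = 4 - √(U + 1/(37 + U)) (X(U) = 4 - √(1/(U + 37) + U) = 4 - √(1/(37 + U) + U) = 4 - √(U + 1/(37 + U)))
40529 - X(-71) = 40529 - (4 - √((1 - 71*(37 - 71))/(37 - 71))) = 40529 - (4 - √((1 - 71*(-34))/(-34))) = 40529 - (4 - √(-(1 + 2414)/34)) = 40529 - (4 - √(-1/34*2415)) = 40529 - (4 - √(-2415/34)) = 40529 - (4 - I*√82110/34) = 40529 + (-4 + I*√82110/34) = 40525 + I*√82110/34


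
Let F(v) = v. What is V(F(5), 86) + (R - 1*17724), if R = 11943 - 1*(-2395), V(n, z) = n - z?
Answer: -3467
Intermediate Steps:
R = 14338 (R = 11943 + 2395 = 14338)
V(F(5), 86) + (R - 1*17724) = (5 - 1*86) + (14338 - 1*17724) = (5 - 86) + (14338 - 17724) = -81 - 3386 = -3467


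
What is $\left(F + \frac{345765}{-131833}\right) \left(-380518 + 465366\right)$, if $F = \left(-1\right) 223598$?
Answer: $- \frac{2501144329398352}{131833} \approx -1.8972 \cdot 10^{10}$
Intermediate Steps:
$F = -223598$
$\left(F + \frac{345765}{-131833}\right) \left(-380518 + 465366\right) = \left(-223598 + \frac{345765}{-131833}\right) \left(-380518 + 465366\right) = \left(-223598 + 345765 \left(- \frac{1}{131833}\right)\right) 84848 = \left(-223598 - \frac{345765}{131833}\right) 84848 = \left(- \frac{29477940899}{131833}\right) 84848 = - \frac{2501144329398352}{131833}$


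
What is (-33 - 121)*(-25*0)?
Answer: 0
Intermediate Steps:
(-33 - 121)*(-25*0) = -154*0 = 0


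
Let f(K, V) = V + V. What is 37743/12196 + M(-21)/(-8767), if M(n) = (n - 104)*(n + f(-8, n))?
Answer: 234849381/106922332 ≈ 2.1964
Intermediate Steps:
f(K, V) = 2*V
M(n) = 3*n*(-104 + n) (M(n) = (n - 104)*(n + 2*n) = (-104 + n)*(3*n) = 3*n*(-104 + n))
37743/12196 + M(-21)/(-8767) = 37743/12196 + (3*(-21)*(-104 - 21))/(-8767) = 37743*(1/12196) + (3*(-21)*(-125))*(-1/8767) = 37743/12196 + 7875*(-1/8767) = 37743/12196 - 7875/8767 = 234849381/106922332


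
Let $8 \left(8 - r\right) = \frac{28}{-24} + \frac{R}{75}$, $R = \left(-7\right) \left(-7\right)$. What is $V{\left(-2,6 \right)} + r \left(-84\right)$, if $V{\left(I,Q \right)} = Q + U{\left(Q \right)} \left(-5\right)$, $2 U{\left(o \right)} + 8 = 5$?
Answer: $- \frac{66389}{100} \approx -663.89$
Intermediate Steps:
$U{\left(o \right)} = - \frac{3}{2}$ ($U{\left(o \right)} = -4 + \frac{1}{2} \cdot 5 = -4 + \frac{5}{2} = - \frac{3}{2}$)
$R = 49$
$V{\left(I,Q \right)} = \frac{15}{2} + Q$ ($V{\left(I,Q \right)} = Q - - \frac{15}{2} = Q + \frac{15}{2} = \frac{15}{2} + Q$)
$r = \frac{9677}{1200}$ ($r = 8 - \frac{\frac{28}{-24} + \frac{49}{75}}{8} = 8 - \frac{28 \left(- \frac{1}{24}\right) + 49 \cdot \frac{1}{75}}{8} = 8 - \frac{- \frac{7}{6} + \frac{49}{75}}{8} = 8 - - \frac{77}{1200} = 8 + \frac{77}{1200} = \frac{9677}{1200} \approx 8.0642$)
$V{\left(-2,6 \right)} + r \left(-84\right) = \left(\frac{15}{2} + 6\right) + \frac{9677}{1200} \left(-84\right) = \frac{27}{2} - \frac{67739}{100} = - \frac{66389}{100}$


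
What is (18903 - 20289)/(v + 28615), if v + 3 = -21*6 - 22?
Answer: -231/4744 ≈ -0.048693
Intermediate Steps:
v = -151 (v = -3 + (-21*6 - 22) = -3 + (-126 - 22) = -3 - 148 = -151)
(18903 - 20289)/(v + 28615) = (18903 - 20289)/(-151 + 28615) = -1386/28464 = -1386*1/28464 = -231/4744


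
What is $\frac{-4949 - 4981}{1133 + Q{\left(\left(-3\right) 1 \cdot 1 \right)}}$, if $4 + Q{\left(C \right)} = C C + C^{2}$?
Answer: $- \frac{9930}{1147} \approx -8.6574$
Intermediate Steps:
$Q{\left(C \right)} = -4 + 2 C^{2}$ ($Q{\left(C \right)} = -4 + \left(C C + C^{2}\right) = -4 + \left(C^{2} + C^{2}\right) = -4 + 2 C^{2}$)
$\frac{-4949 - 4981}{1133 + Q{\left(\left(-3\right) 1 \cdot 1 \right)}} = \frac{-4949 - 4981}{1133 - \left(4 - 2 \left(\left(-3\right) 1 \cdot 1\right)^{2}\right)} = - \frac{9930}{1133 - \left(4 - 2 \left(\left(-3\right) 1\right)^{2}\right)} = - \frac{9930}{1133 - \left(4 - 2 \left(-3\right)^{2}\right)} = - \frac{9930}{1133 + \left(-4 + 2 \cdot 9\right)} = - \frac{9930}{1133 + \left(-4 + 18\right)} = - \frac{9930}{1133 + 14} = - \frac{9930}{1147}$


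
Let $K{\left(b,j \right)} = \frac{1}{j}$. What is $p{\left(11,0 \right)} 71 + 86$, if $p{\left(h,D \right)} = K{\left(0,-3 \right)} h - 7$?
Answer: $- \frac{2014}{3} \approx -671.33$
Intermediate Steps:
$p{\left(h,D \right)} = -7 - \frac{h}{3}$ ($p{\left(h,D \right)} = \frac{h}{-3} - 7 = - \frac{h}{3} - 7 = -7 - \frac{h}{3}$)
$p{\left(11,0 \right)} 71 + 86 = \left(-7 - \frac{11}{3}\right) 71 + 86 = \left(- \frac{32}{3}\right) 71 + 86 = - \frac{2272}{3} + 86 = - \frac{2014}{3}$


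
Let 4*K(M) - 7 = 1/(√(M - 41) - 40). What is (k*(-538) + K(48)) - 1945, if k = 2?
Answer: -19238701/6372 - √7/6372 ≈ -3019.3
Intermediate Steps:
K(M) = 7/4 + 1/(4*(-40 + √(-41 + M))) (K(M) = 7/4 + 1/(4*(√(M - 41) - 40)) = 7/4 + 1/(4*(√(-41 + M) - 40)) = 7/4 + 1/(4*(-40 + √(-41 + M))))
(k*(-538) + K(48)) - 1945 = (2*(-538) + (-279 + 7*√(-41 + 48))/(4*(-40 + √(-41 + 48)))) - 1945 = (-1076 + (-279 + 7*√7)/(4*(-40 + √7))) - 1945 = -3021 + (-279 + 7*√7)/(4*(-40 + √7))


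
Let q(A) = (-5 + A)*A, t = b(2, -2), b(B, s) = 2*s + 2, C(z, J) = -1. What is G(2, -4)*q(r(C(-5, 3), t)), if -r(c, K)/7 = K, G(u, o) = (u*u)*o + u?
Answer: -1764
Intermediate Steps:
G(u, o) = u + o*u² (G(u, o) = u²*o + u = o*u² + u = u + o*u²)
b(B, s) = 2 + 2*s
t = -2 (t = 2 + 2*(-2) = 2 - 4 = -2)
r(c, K) = -7*K
q(A) = A*(-5 + A)
G(2, -4)*q(r(C(-5, 3), t)) = (2*(1 - 4*2))*((-7*(-2))*(-5 - 7*(-2))) = (2*(1 - 8))*(14*(-5 + 14)) = (2*(-7))*(14*9) = -14*126 = -1764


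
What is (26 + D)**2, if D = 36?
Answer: 3844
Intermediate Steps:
(26 + D)**2 = (26 + 36)**2 = 62**2 = 3844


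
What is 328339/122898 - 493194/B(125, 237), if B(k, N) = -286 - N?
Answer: 60784277509/64275654 ≈ 945.68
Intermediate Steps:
328339/122898 - 493194/B(125, 237) = 328339/122898 - 493194/(-286 - 1*237) = 328339*(1/122898) - 493194/(-286 - 237) = 328339/122898 - 493194/(-523) = 328339/122898 - 493194*(-1/523) = 328339/122898 + 493194/523 = 60784277509/64275654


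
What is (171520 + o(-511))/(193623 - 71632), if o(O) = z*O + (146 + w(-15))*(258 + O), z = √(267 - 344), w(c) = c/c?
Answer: 134329/121991 - 511*I*√77/121991 ≈ 1.1011 - 0.036757*I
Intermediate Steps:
w(c) = 1
z = I*√77 (z = √(-77) = I*√77 ≈ 8.775*I)
o(O) = 37926 + 147*O + I*O*√77 (o(O) = (I*√77)*O + (146 + 1)*(258 + O) = I*O*√77 + 147*(258 + O) = I*O*√77 + (37926 + 147*O) = 37926 + 147*O + I*O*√77)
(171520 + o(-511))/(193623 - 71632) = (171520 + (37926 + 147*(-511) + I*(-511)*√77))/(193623 - 71632) = (171520 + (37926 - 75117 - 511*I*√77))/121991 = (171520 + (-37191 - 511*I*√77))*(1/121991) = (134329 - 511*I*√77)*(1/121991) = 134329/121991 - 511*I*√77/121991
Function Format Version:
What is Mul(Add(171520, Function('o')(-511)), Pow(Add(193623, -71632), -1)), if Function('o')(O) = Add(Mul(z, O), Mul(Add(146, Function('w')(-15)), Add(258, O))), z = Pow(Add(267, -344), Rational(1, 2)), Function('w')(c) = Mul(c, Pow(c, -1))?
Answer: Add(Rational(134329, 121991), Mul(Rational(-511, 121991), I, Pow(77, Rational(1, 2)))) ≈ Add(1.1011, Mul(-0.036757, I))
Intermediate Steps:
Function('w')(c) = 1
z = Mul(I, Pow(77, Rational(1, 2))) (z = Pow(-77, Rational(1, 2)) = Mul(I, Pow(77, Rational(1, 2))) ≈ Mul(8.7750, I))
Function('o')(O) = Add(37926, Mul(147, O), Mul(I, O, Pow(77, Rational(1, 2)))) (Function('o')(O) = Add(Mul(Mul(I, Pow(77, Rational(1, 2))), O), Mul(Add(146, 1), Add(258, O))) = Add(Mul(I, O, Pow(77, Rational(1, 2))), Mul(147, Add(258, O))) = Add(Mul(I, O, Pow(77, Rational(1, 2))), Add(37926, Mul(147, O))) = Add(37926, Mul(147, O), Mul(I, O, Pow(77, Rational(1, 2)))))
Mul(Add(171520, Function('o')(-511)), Pow(Add(193623, -71632), -1)) = Mul(Add(171520, Add(37926, Mul(147, -511), Mul(I, -511, Pow(77, Rational(1, 2))))), Pow(Add(193623, -71632), -1)) = Mul(Add(171520, Add(37926, -75117, Mul(-511, I, Pow(77, Rational(1, 2))))), Pow(121991, -1)) = Mul(Add(171520, Add(-37191, Mul(-511, I, Pow(77, Rational(1, 2))))), Rational(1, 121991)) = Mul(Add(134329, Mul(-511, I, Pow(77, Rational(1, 2)))), Rational(1, 121991)) = Add(Rational(134329, 121991), Mul(Rational(-511, 121991), I, Pow(77, Rational(1, 2))))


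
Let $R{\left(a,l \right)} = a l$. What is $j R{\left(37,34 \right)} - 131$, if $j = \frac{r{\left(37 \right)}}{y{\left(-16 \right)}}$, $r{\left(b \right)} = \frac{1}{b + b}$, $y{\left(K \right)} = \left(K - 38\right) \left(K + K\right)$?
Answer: $- \frac{226351}{1728} \approx -130.99$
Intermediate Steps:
$y{\left(K \right)} = 2 K \left(-38 + K\right)$ ($y{\left(K \right)} = \left(-38 + K\right) 2 K = 2 K \left(-38 + K\right)$)
$r{\left(b \right)} = \frac{1}{2 b}$
$j = \frac{1}{127872}$ ($j = \frac{\frac{1}{2} \cdot \frac{1}{37}}{2 \left(-16\right) \left(-38 - 16\right)} = \frac{\frac{1}{2} \cdot \frac{1}{37}}{2 \left(-16\right) \left(-54\right)} = \frac{1}{74 \cdot 1728} = \frac{1}{74} \cdot \frac{1}{1728} = \frac{1}{127872} \approx 7.8203 \cdot 10^{-6}$)
$j R{\left(37,34 \right)} - 131 = \frac{37 \cdot 34}{127872} - 131 = \frac{1}{127872} \cdot 1258 - 131 = \frac{17}{1728} - 131 = - \frac{226351}{1728}$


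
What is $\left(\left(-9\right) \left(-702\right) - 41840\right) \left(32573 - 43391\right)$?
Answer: $384276996$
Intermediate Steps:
$\left(\left(-9\right) \left(-702\right) - 41840\right) \left(32573 - 43391\right) = \left(6318 - 41840\right) \left(-10818\right) = \left(-35522\right) \left(-10818\right) = 384276996$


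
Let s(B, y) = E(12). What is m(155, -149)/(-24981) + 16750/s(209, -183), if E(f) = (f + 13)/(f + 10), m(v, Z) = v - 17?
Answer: 122739934/8327 ≈ 14740.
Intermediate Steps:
m(v, Z) = -17 + v
E(f) = (13 + f)/(10 + f)
s(B, y) = 25/22 (s(B, y) = (13 + 12)/(10 + 12) = 25/22)
m(155, -149)/(-24981) + 16750/s(209, -183) = (-17 + 155)/(-24981) + 16750/(25/22) = 138*(-1/24981) + 16750*(22/25) = -46/8327 + 14740 = 122739934/8327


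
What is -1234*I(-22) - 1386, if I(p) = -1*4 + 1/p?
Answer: 39667/11 ≈ 3606.1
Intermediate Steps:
I(p) = -4 + 1/p
-1234*I(-22) - 1386 = -1234*(-4 + 1/(-22)) - 1386 = -1234*(-4 - 1/22) - 1386 = -1234*(-89/22) - 1386 = 54913/11 - 1386 = 39667/11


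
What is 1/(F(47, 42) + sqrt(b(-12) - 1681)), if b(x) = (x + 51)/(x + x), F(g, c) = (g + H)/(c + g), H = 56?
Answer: 73336/106709453 - 15842*I*sqrt(26922)/106709453 ≈ 0.00068725 - 0.024359*I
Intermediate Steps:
F(g, c) = (56 + g)/(c + g) (F(g, c) = (g + 56)/(c + g) = (56 + g)/(c + g))
b(x) = (51 + x)/(2*x) (b(x) = (51 + x)/((2*x)) = (51 + x)*(1/(2*x)) = (51 + x)/(2*x))
1/(F(47, 42) + sqrt(b(-12) - 1681)) = 1/((56 + 47)/(42 + 47) + sqrt((1/2)*(51 - 12)/(-12) - 1681)) = 1/(103/89 + sqrt((1/2)*(-1/12)*39 - 1681)) = 1/((1/89)*103 + sqrt(-13/8 - 1681)) = 1/(103/89 + sqrt(-13461/8)) = 1/(103/89 + I*sqrt(26922)/4)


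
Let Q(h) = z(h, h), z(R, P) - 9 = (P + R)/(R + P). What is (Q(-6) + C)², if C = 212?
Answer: 49284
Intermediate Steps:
z(R, P) = 10 (z(R, P) = 9 + (P + R)/(R + P) = 9 + (P + R)/(P + R) = 9 + 1 = 10)
Q(h) = 10
(Q(-6) + C)² = (10 + 212)² = 222² = 49284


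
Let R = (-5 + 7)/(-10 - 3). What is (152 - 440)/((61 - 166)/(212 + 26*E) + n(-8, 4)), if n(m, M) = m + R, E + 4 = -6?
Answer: 59904/1241 ≈ 48.271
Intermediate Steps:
E = -10 (E = -4 - 6 = -10)
R = -2/13 (R = 2/(-13) = 2*(-1/13) = -2/13 ≈ -0.15385)
n(m, M) = -2/13 + m (n(m, M) = m - 2/13 = -2/13 + m)
(152 - 440)/((61 - 166)/(212 + 26*E) + n(-8, 4)) = (152 - 440)/((61 - 166)/(212 + 26*(-10)) + (-2/13 - 8)) = -288/(-105/(212 - 260) - 106/13) = -288/(-105/(-48) - 106/13) = -288/(-105*(-1/48) - 106/13) = -288/(35/16 - 106/13) = -288/(-1241/208) = -288*(-208/1241) = 59904/1241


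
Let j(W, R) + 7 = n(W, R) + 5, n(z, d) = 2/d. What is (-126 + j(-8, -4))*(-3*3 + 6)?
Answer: 771/2 ≈ 385.50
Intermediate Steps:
j(W, R) = -2 + 2/R (j(W, R) = -7 + (2/R + 5) = -7 + (5 + 2/R) = -2 + 2/R)
(-126 + j(-8, -4))*(-3*3 + 6) = (-126 + (-2 + 2/(-4)))*(-3*3 + 6) = (-126 + (-2 + 2*(-¼)))*(-9 + 6) = (-126 + (-2 - ½))*(-3) = (-126 - 5/2)*(-3) = -257/2*(-3) = 771/2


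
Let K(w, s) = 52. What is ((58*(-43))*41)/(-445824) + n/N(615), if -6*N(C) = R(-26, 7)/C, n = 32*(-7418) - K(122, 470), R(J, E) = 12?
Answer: 378479227429/5184 ≈ 7.3009e+7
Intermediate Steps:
n = -237428 (n = 32*(-7418) - 1*52 = -237376 - 52 = -237428)
N(C) = -2/C
((58*(-43))*41)/(-445824) + n/N(615) = ((58*(-43))*41)/(-445824) - 237428/((-2/615)) = -2494*41*(-1/445824) - 237428/((-2*1/615)) = -102254*(-1/445824) - 237428/(-2/615) = 1189/5184 - 237428*(-615/2) = 1189/5184 + 73009110 = 378479227429/5184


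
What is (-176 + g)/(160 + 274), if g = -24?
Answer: -100/217 ≈ -0.46083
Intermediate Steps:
(-176 + g)/(160 + 274) = (-176 - 24)/(160 + 274) = -200/434 = -200*1/434 = -100/217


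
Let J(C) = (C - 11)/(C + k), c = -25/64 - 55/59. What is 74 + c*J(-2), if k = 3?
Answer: 344359/3776 ≈ 91.197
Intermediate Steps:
c = -4995/3776 (c = -25*1/64 - 55*1/59 = -25/64 - 55/59 = -4995/3776 ≈ -1.3228)
J(C) = (-11 + C)/(3 + C) (J(C) = (C - 11)/(C + 3) = (-11 + C)/(3 + C))
74 + c*J(-2) = 74 - 4995*(-11 - 2)/(3776*(3 - 2)) = 74 - 4995*(-13)/(3776*1) = 74 - 4995*(-13)/3776 = 74 - 4995/3776*(-13) = 74 + 64935/3776 = 344359/3776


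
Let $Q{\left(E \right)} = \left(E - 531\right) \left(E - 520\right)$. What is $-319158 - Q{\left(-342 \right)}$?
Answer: $-1071684$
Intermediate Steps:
$Q{\left(E \right)} = \left(-531 + E\right) \left(-520 + E\right)$
$-319158 - Q{\left(-342 \right)} = -319158 - \left(276120 + \left(-342\right)^{2} - -359442\right) = -319158 - \left(276120 + 116964 + 359442\right) = -319158 - 752526 = -1071684$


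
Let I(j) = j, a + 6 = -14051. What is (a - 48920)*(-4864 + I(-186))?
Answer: 318033850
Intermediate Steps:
a = -14057 (a = -6 - 14051 = -14057)
(a - 48920)*(-4864 + I(-186)) = (-14057 - 48920)*(-4864 - 186) = -62977*(-5050) = 318033850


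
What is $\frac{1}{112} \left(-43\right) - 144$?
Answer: $- \frac{16171}{112} \approx -144.38$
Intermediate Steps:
$\frac{1}{112} \left(-43\right) - 144 = - \frac{43}{112} - 144 = - \frac{16171}{112}$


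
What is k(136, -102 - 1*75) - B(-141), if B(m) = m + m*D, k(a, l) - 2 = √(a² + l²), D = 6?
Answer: 989 + 5*√1993 ≈ 1212.2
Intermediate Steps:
k(a, l) = 2 + √(a² + l²)
B(m) = 7*m (B(m) = m + m*6 = m + 6*m = 7*m)
k(136, -102 - 1*75) - B(-141) = (2 + √(136² + (-102 - 1*75)²)) - 7*(-141) = (2 + √(18496 + (-102 - 75)²)) - 1*(-987) = (2 + √(18496 + (-177)²)) + 987 = (2 + √(18496 + 31329)) + 987 = (2 + √49825) + 987 = (2 + 5*√1993) + 987 = 989 + 5*√1993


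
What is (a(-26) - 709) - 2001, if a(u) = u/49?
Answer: -132816/49 ≈ -2710.5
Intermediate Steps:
a(u) = u/49 (a(u) = u*(1/49) = u/49)
(a(-26) - 709) - 2001 = ((1/49)*(-26) - 709) - 2001 = (-26/49 - 709) - 2001 = -34767/49 - 2001 = -132816/49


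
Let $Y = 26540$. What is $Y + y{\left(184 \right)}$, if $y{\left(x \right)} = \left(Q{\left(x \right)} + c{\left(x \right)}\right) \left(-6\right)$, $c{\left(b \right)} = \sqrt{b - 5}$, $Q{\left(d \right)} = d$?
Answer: $25436 - 6 \sqrt{179} \approx 25356.0$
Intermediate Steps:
$c{\left(b \right)} = \sqrt{-5 + b}$
$y{\left(x \right)} = - 6 x - 6 \sqrt{-5 + x}$ ($y{\left(x \right)} = \left(x + \sqrt{-5 + x}\right) \left(-6\right) = - 6 x - 6 \sqrt{-5 + x}$)
$Y + y{\left(184 \right)} = 26540 - \left(1104 + 6 \sqrt{-5 + 184}\right) = 26540 - \left(1104 + 6 \sqrt{179}\right) = 25436 - 6 \sqrt{179}$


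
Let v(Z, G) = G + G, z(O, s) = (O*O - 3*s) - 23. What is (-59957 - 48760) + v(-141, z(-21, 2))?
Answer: -107893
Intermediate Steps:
z(O, s) = -23 + O**2 - 3*s (z(O, s) = (O**2 - 3*s) - 23 = -23 + O**2 - 3*s)
v(Z, G) = 2*G
(-59957 - 48760) + v(-141, z(-21, 2)) = (-59957 - 48760) + 2*(-23 + (-21)**2 - 3*2) = -108717 + 2*(-23 + 441 - 6) = -108717 + 2*412 = -108717 + 824 = -107893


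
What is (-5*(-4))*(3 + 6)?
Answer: 180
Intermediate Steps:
(-5*(-4))*(3 + 6) = 20*9 = 180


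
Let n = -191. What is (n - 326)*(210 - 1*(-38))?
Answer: -128216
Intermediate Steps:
(n - 326)*(210 - 1*(-38)) = (-191 - 326)*(210 - 1*(-38)) = -517*(210 + 38) = -517*248 = -128216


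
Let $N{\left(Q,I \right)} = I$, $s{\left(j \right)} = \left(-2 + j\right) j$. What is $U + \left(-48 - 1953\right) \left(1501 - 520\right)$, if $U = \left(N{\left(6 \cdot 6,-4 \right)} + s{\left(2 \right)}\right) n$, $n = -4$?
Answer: $-1962965$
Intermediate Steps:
$s{\left(j \right)} = j \left(-2 + j\right)$
$U = 16$ ($U = \left(-4 + 2 \left(-2 + 2\right)\right) \left(-4\right) = \left(-4 + 2 \cdot 0\right) \left(-4\right) = \left(-4 + 0\right) \left(-4\right) = \left(-4\right) \left(-4\right) = 16$)
$U + \left(-48 - 1953\right) \left(1501 - 520\right) = 16 + \left(-48 - 1953\right) \left(1501 - 520\right) = 16 - 1962981 = -1962965$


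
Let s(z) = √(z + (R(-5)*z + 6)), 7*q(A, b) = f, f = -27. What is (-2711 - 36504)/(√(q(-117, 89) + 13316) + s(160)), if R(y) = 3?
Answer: -274505/(√652295 + 7*√646) ≈ -278.53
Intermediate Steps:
q(A, b) = -27/7 (q(A, b) = (⅐)*(-27) = -27/7)
s(z) = √(6 + 4*z) (s(z) = √(z + (3*z + 6)) = √(z + (6 + 3*z)) = √(6 + 4*z))
(-2711 - 36504)/(√(q(-117, 89) + 13316) + s(160)) = (-2711 - 36504)/(√(-27/7 + 13316) + √(6 + 4*160)) = -39215/(√(93185/7) + √(6 + 640)) = -39215/(√652295/7 + √646) = -39215/(√646 + √652295/7)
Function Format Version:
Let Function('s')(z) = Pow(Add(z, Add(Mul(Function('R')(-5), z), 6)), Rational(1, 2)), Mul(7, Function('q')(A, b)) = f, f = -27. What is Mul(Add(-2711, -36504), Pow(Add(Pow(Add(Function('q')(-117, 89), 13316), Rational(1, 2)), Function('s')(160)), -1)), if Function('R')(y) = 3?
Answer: Mul(-274505, Pow(Add(Pow(652295, Rational(1, 2)), Mul(7, Pow(646, Rational(1, 2)))), -1)) ≈ -278.53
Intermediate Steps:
Function('q')(A, b) = Rational(-27, 7) (Function('q')(A, b) = Mul(Rational(1, 7), -27) = Rational(-27, 7))
Function('s')(z) = Pow(Add(6, Mul(4, z)), Rational(1, 2)) (Function('s')(z) = Pow(Add(z, Add(Mul(3, z), 6)), Rational(1, 2)) = Pow(Add(z, Add(6, Mul(3, z))), Rational(1, 2)) = Pow(Add(6, Mul(4, z)), Rational(1, 2)))
Mul(Add(-2711, -36504), Pow(Add(Pow(Add(Function('q')(-117, 89), 13316), Rational(1, 2)), Function('s')(160)), -1)) = Mul(Add(-2711, -36504), Pow(Add(Pow(Add(Rational(-27, 7), 13316), Rational(1, 2)), Pow(Add(6, Mul(4, 160)), Rational(1, 2))), -1)) = Mul(-39215, Pow(Add(Pow(Rational(93185, 7), Rational(1, 2)), Pow(Add(6, 640), Rational(1, 2))), -1)) = Mul(-39215, Pow(Add(Mul(Rational(1, 7), Pow(652295, Rational(1, 2))), Pow(646, Rational(1, 2))), -1)) = Mul(-39215, Pow(Add(Pow(646, Rational(1, 2)), Mul(Rational(1, 7), Pow(652295, Rational(1, 2)))), -1))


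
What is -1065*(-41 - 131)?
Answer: 183180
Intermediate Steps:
-1065*(-41 - 131) = -1065*(-172) = 183180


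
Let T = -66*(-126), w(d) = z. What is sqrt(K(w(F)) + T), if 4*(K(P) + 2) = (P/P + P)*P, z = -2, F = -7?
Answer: sqrt(33258)/2 ≈ 91.184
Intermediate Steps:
w(d) = -2
K(P) = -2 + P*(1 + P)/4 (K(P) = -2 + ((P/P + P)*P)/4 = -2 + ((1 + P)*P)/4 = -2 + (P*(1 + P))/4 = -2 + P*(1 + P)/4)
T = 8316
sqrt(K(w(F)) + T) = sqrt((-2 + (1/4)*(-2) + (1/4)*(-2)**2) + 8316) = sqrt((-2 - 1/2 + (1/4)*4) + 8316) = sqrt((-2 - 1/2 + 1) + 8316) = sqrt(-3/2 + 8316) = sqrt(16629/2) = sqrt(33258)/2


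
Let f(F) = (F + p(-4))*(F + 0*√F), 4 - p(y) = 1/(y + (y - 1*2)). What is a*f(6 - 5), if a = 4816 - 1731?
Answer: 31467/2 ≈ 15734.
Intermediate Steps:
p(y) = 4 - 1/(-2 + 2*y) (p(y) = 4 - 1/(y + (y - 1*2)) = 4 - 1/(y + (y - 2)) = 4 - 1/(y + (-2 + y)) = 4 - 1/(-2 + 2*y))
f(F) = F*(41/10 + F) (f(F) = (F + (-9 + 8*(-4))/(2*(-1 - 4)))*(F + 0*√F) = (F + (½)*(-9 - 32)/(-5))*(F + 0) = (F + (½)*(-⅕)*(-41))*F = (F + 41/10)*F = (41/10 + F)*F = F*(41/10 + F))
a = 3085
a*f(6 - 5) = 3085*((6 - 5)*(41 + 10*(6 - 5))/10) = 3085*((⅒)*1*(41 + 10*1)) = 3085*((⅒)*1*(41 + 10)) = 3085*((⅒)*1*51) = 3085*(51/10) = 31467/2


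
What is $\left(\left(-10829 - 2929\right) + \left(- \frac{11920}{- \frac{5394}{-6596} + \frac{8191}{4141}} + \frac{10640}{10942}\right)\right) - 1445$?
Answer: $- \frac{813251497526179}{41778957769} \approx -19466.0$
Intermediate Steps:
$\left(\left(-10829 - 2929\right) + \left(- \frac{11920}{- \frac{5394}{-6596} + \frac{8191}{4141}} + \frac{10640}{10942}\right)\right) - 1445 = \left(-13758 + \left(- \frac{11920}{\left(-5394\right) \left(- \frac{1}{6596}\right) + 8191 \cdot \frac{1}{4141}} + 10640 \cdot \frac{1}{10942}\right)\right) - 1445 = \left(-13758 + \left(- \frac{11920}{\frac{2697}{3298} + \frac{8191}{4141}} + \frac{5320}{5471}\right)\right) - 1445 = \left(-13758 + \left(- \frac{11920}{\frac{38182195}{13657018}} + \frac{5320}{5471}\right)\right) - 1445 = \left(-13758 + \left(\left(-11920\right) \frac{13657018}{38182195} + \frac{5320}{5471}\right)\right) - 1445 = \left(-13758 + \left(- \frac{32558330912}{7636439} + \frac{5320}{5471}\right)\right) - 1445 = \left(-13758 - \frac{178086002564072}{41778957769}\right) - 1445 = - \frac{752880903549974}{41778957769} - 1445 = - \frac{813251497526179}{41778957769}$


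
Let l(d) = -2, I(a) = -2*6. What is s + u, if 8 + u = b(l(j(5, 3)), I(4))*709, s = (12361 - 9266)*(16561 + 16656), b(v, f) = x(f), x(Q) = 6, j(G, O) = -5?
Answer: 102810861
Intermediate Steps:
I(a) = -12
b(v, f) = 6
s = 102806615 (s = 3095*33217 = 102806615)
u = 4246 (u = -8 + 6*709 = -8 + 4254 = 4246)
s + u = 102806615 + 4246 = 102810861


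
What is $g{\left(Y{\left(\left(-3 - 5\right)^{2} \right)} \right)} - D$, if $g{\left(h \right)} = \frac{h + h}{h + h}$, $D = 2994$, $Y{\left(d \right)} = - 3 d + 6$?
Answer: $-2993$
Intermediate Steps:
$Y{\left(d \right)} = 6 - 3 d$
$g{\left(h \right)} = 1$ ($g{\left(h \right)} = \frac{2 h}{2 h} = 2 h \frac{1}{2 h} = 1$)
$g{\left(Y{\left(\left(-3 - 5\right)^{2} \right)} \right)} - D = 1 - 2994 = -2993$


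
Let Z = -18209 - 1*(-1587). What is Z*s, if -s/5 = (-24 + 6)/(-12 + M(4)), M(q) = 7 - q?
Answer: 166220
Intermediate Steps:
Z = -16622 (Z = -18209 + 1587 = -16622)
s = -10 (s = -5*(-24 + 6)/(-12 + (7 - 1*4)) = -(-90)/(-12 + (7 - 4)) = -(-90)/(-12 + 3) = -(-90)/(-9) = -(-90)*(-1)/9 = -5*2 = -10)
Z*s = -16622*(-10) = 166220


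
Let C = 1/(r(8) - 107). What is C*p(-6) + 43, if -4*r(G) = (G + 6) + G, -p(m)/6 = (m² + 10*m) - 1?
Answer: 125/3 ≈ 41.667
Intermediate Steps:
p(m) = 6 - 60*m - 6*m² (p(m) = -6*((m² + 10*m) - 1) = -6*(-1 + m² + 10*m) = 6 - 60*m - 6*m²)
r(G) = -3/2 - G/2 (r(G) = -((G + 6) + G)/4 = -((6 + G) + G)/4 = -(6 + 2*G)/4 = -3/2 - G/2)
C = -2/225 (C = 1/((-3/2 - ½*8) - 107) = 1/((-3/2 - 4) - 107) = 1/(-11/2 - 107) = 1/(-225/2) = -2/225 ≈ -0.0088889)
C*p(-6) + 43 = -2*(6 - 60*(-6) - 6*(-6)²)/225 + 43 = -2*(6 + 360 - 6*36)/225 + 43 = -2*(6 + 360 - 216)/225 + 43 = -2/225*150 + 43 = -4/3 + 43 = 125/3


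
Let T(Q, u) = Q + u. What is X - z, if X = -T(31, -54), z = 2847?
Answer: -2824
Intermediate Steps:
X = 23 (X = -(31 - 54) = -1*(-23) = 23)
X - z = 23 - 1*2847 = 23 - 2847 = -2824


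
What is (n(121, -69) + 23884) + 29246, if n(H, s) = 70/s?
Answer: 3665900/69 ≈ 53129.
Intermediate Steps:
(n(121, -69) + 23884) + 29246 = (70/(-69) + 23884) + 29246 = (70*(-1/69) + 23884) + 29246 = (-70/69 + 23884) + 29246 = 1647926/69 + 29246 = 3665900/69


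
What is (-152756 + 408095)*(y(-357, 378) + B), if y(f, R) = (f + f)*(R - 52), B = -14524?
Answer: -63142270632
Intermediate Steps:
y(f, R) = 2*f*(-52 + R) (y(f, R) = (2*f)*(-52 + R) = 2*f*(-52 + R))
(-152756 + 408095)*(y(-357, 378) + B) = (-152756 + 408095)*(2*(-357)*(-52 + 378) - 14524) = 255339*(2*(-357)*326 - 14524) = 255339*(-232764 - 14524) = 255339*(-247288) = -63142270632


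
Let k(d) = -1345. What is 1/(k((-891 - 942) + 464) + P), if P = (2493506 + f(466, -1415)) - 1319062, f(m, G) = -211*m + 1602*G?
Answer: -1/1192057 ≈ -8.3889e-7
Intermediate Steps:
P = -1190712 (P = (2493506 + (-211*466 + 1602*(-1415))) - 1319062 = (2493506 + (-98326 - 2266830)) - 1319062 = (2493506 - 2365156) - 1319062 = 128350 - 1319062 = -1190712)
1/(k((-891 - 942) + 464) + P) = 1/(-1345 - 1190712) = 1/(-1192057) = -1/1192057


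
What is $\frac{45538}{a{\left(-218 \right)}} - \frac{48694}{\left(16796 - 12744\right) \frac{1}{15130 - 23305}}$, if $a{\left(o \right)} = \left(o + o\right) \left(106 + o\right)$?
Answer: $\frac{2429863403797}{24733408} \approx 98242.0$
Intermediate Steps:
$a{\left(o \right)} = 2 o \left(106 + o\right)$
$\frac{45538}{a{\left(-218 \right)}} - \frac{48694}{\left(16796 - 12744\right) \frac{1}{15130 - 23305}} = \frac{45538}{2 \left(-218\right) \left(106 - 218\right)} - \frac{48694}{\left(16796 - 12744\right) \frac{1}{15130 - 23305}} = \frac{45538}{2 \left(-218\right) \left(-112\right)} - \frac{48694}{4052 \frac{1}{15130 - 23305}} = \frac{45538}{48832} - \frac{48694}{4052 \frac{1}{-8175}} = 45538 \cdot \frac{1}{48832} - \frac{48694}{4052 \left(- \frac{1}{8175}\right)} = \frac{22769}{24416} - \frac{48694}{- \frac{4052}{8175}} = \frac{22769}{24416} - - \frac{199036725}{2026} = \frac{22769}{24416} + \frac{199036725}{2026} = \frac{2429863403797}{24733408}$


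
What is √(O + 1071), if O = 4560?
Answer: √5631 ≈ 75.040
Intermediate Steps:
√(O + 1071) = √(4560 + 1071) = √5631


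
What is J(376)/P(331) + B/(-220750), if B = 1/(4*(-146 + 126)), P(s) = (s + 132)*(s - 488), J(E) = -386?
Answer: 6816832691/1283723060000 ≈ 0.0053102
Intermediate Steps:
P(s) = (-488 + s)*(132 + s) (P(s) = (132 + s)*(-488 + s) = (-488 + s)*(132 + s))
B = -1/80 (B = 1/(4*(-20)) = 1/(-80) = -1/80 ≈ -0.012500)
J(376)/P(331) + B/(-220750) = -386/(-64416 + 331² - 356*331) - 1/80/(-220750) = -386/(-64416 + 109561 - 117836) - 1/80*(-1/220750) = -386/(-72691) + 1/17660000 = -386*(-1/72691) + 1/17660000 = 386/72691 + 1/17660000 = 6816832691/1283723060000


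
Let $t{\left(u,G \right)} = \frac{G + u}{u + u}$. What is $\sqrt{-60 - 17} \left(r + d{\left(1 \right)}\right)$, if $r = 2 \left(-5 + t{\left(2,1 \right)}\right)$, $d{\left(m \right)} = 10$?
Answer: $\frac{3 i \sqrt{77}}{2} \approx 13.162 i$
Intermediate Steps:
$t{\left(u,G \right)} = \frac{G + u}{2 u}$
$r = - \frac{17}{2}$ ($r = 2 \left(-5 + \frac{1 + 2}{2 \cdot 2}\right) = 2 \left(-5 + \frac{1}{2} \cdot \frac{1}{2} \cdot 3\right) = 2 \left(-5 + \frac{3}{4}\right) = 2 \left(- \frac{17}{4}\right) = - \frac{17}{2} \approx -8.5$)
$\sqrt{-60 - 17} \left(r + d{\left(1 \right)}\right) = \sqrt{-60 - 17} \left(- \frac{17}{2} + 10\right) = \sqrt{-77} \cdot \frac{3}{2} = i \sqrt{77} \cdot \frac{3}{2} = \frac{3 i \sqrt{77}}{2}$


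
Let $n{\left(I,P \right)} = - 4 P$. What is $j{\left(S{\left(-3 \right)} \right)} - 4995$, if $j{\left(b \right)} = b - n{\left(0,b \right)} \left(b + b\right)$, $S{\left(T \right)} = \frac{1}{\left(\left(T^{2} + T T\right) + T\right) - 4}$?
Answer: $- \frac{604376}{121} \approx -4994.8$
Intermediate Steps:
$S{\left(T \right)} = \frac{1}{-4 + T + 2 T^{2}}$ ($S{\left(T \right)} = \frac{1}{\left(\left(T^{2} + T^{2}\right) + T\right) - 4} = \frac{1}{\left(2 T^{2} + T\right) - 4} = \frac{1}{\left(T + 2 T^{2}\right) - 4} = \frac{1}{-4 + T + 2 T^{2}}$)
$j{\left(b \right)} = b + 8 b^{2}$ ($j{\left(b \right)} = b - - 4 b \left(b + b\right) = b - - 4 b 2 b = b - - 8 b^{2} = b + 8 b^{2}$)
$j{\left(S{\left(-3 \right)} \right)} - 4995 = \frac{1 + \frac{8}{-4 - 3 + 2 \left(-3\right)^{2}}}{-4 - 3 + 2 \left(-3\right)^{2}} - 4995 = \frac{1 + \frac{8}{-4 - 3 + 2 \cdot 9}}{-4 - 3 + 2 \cdot 9} - 4995 = \frac{1 + \frac{8}{-4 - 3 + 18}}{-4 - 3 + 18} - 4995 = \frac{1 + \frac{8}{11}}{11} - 4995 = \frac{1}{11} \cdot \frac{19}{11} - 4995 = \frac{19}{121} - 4995 = - \frac{604376}{121}$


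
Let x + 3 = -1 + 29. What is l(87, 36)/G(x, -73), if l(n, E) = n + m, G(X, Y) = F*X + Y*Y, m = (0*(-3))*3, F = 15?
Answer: 87/5704 ≈ 0.015252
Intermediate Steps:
x = 25 (x = -3 + (-1 + 29) = -3 + 28 = 25)
m = 0 (m = 0*3 = 0)
G(X, Y) = Y² + 15*X (G(X, Y) = 15*X + Y*Y = 15*X + Y² = Y² + 15*X)
l(n, E) = n (l(n, E) = n + 0 = n)
l(87, 36)/G(x, -73) = 87/((-73)² + 15*25) = 87/(5329 + 375) = 87/5704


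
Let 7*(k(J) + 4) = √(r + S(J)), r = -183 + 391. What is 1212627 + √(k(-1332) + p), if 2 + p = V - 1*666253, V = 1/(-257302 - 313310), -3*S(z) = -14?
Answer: 1212627 + √(-54233158555750377 + 3876167316*√1914)/285306 ≈ 1.2126e+6 + 816.25*I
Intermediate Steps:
S(z) = 14/3 (S(z) = -⅓*(-14) = 14/3)
r = 208
k(J) = -4 + √1914/21 (k(J) = -4 + √(208 + 14/3)/7 = -4 + √(638/3)/7 = -4 + (√1914/3)/7 = -4 + √1914/21)
V = -1/570612 (V = 1/(-570612) = -1/570612 ≈ -1.7525e-6)
p = -380173098061/570612 (p = -2 + (-1/570612 - 1*666253) = -2 + (-1/570612 - 666253) = -2 - 380171956837/570612 = -380173098061/570612 ≈ -6.6626e+5)
1212627 + √(k(-1332) + p) = 1212627 + √((-4 + √1914/21) - 380173098061/570612) = 1212627 + √(-380175380509/570612 + √1914/21)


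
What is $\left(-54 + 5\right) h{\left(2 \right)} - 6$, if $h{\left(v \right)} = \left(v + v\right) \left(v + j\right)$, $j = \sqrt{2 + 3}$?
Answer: $-398 - 196 \sqrt{5} \approx -836.27$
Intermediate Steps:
$j = \sqrt{5} \approx 2.2361$
$h{\left(v \right)} = 2 v \left(v + \sqrt{5}\right)$ ($h{\left(v \right)} = \left(v + v\right) \left(v + \sqrt{5}\right) = 2 v \left(v + \sqrt{5}\right)$)
$\left(-54 + 5\right) h{\left(2 \right)} - 6 = \left(-54 + 5\right) 2 \cdot 2 \left(2 + \sqrt{5}\right) - 6 = - 49 \left(8 + 4 \sqrt{5}\right) - 6 = \left(-392 - 196 \sqrt{5}\right) - 6 = -398 - 196 \sqrt{5}$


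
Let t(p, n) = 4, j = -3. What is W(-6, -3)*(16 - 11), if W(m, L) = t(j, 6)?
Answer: 20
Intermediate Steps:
W(m, L) = 4
W(-6, -3)*(16 - 11) = 4*(16 - 11) = 4*5 = 20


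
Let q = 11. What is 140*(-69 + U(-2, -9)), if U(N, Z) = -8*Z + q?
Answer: 1960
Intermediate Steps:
U(N, Z) = 11 - 8*Z (U(N, Z) = -8*Z + 11 = 11 - 8*Z)
140*(-69 + U(-2, -9)) = 140*(-69 + (11 - 8*(-9))) = 140*(-69 + (11 + 72)) = 140*(-69 + 83) = 140*14 = 1960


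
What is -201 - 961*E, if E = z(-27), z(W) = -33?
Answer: 31512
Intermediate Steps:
E = -33
-201 - 961*E = -201 - 961*(-33) = -201 + 31713 = 31512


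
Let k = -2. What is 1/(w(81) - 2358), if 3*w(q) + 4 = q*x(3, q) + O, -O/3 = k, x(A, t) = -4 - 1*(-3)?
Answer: -3/7153 ≈ -0.00041940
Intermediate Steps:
x(A, t) = -1 (x(A, t) = -4 + 3 = -1)
O = 6 (O = -3*(-2) = 6)
w(q) = ⅔ - q/3 (w(q) = -4/3 + (q*(-1) + 6)/3 = -4/3 + (-q + 6)/3 = -4/3 + (6 - q)/3 = -4/3 + (2 - q/3) = ⅔ - q/3)
1/(w(81) - 2358) = 1/((⅔ - ⅓*81) - 2358) = 1/((⅔ - 27) - 2358) = 1/(-79/3 - 2358) = 1/(-7153/3) = -3/7153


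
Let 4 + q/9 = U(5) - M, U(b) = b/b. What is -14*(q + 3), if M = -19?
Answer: -2058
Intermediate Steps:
U(b) = 1
q = 144 (q = -36 + 9*(1 - 1*(-19)) = -36 + 9*(1 + 19) = -36 + 9*20 = -36 + 180 = 144)
-14*(q + 3) = -14*(144 + 3) = -14*147 = -2058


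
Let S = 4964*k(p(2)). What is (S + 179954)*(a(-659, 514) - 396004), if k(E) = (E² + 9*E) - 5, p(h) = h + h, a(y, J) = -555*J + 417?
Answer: -281372325534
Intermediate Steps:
a(y, J) = 417 - 555*J
p(h) = 2*h
k(E) = -5 + E² + 9*E
S = 233308 (S = 4964*(-5 + (2*2)² + 9*(2*2)) = 4964*(-5 + 4² + 9*4) = 4964*(-5 + 16 + 36) = 4964*47 = 233308)
(S + 179954)*(a(-659, 514) - 396004) = (233308 + 179954)*((417 - 555*514) - 396004) = 413262*((417 - 285270) - 396004) = 413262*(-284853 - 396004) = 413262*(-680857) = -281372325534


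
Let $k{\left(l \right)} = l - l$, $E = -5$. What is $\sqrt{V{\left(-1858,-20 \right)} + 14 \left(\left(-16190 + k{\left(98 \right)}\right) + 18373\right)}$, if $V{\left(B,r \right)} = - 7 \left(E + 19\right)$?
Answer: $16 \sqrt{119} \approx 174.54$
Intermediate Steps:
$k{\left(l \right)} = 0$
$V{\left(B,r \right)} = -98$ ($V{\left(B,r \right)} = - 7 \left(-5 + 19\right) = \left(-7\right) 14 = -98$)
$\sqrt{V{\left(-1858,-20 \right)} + 14 \left(\left(-16190 + k{\left(98 \right)}\right) + 18373\right)} = \sqrt{-98 + 14 \left(\left(-16190 + 0\right) + 18373\right)} = \sqrt{-98 + 14 \left(-16190 + 18373\right)} = \sqrt{-98 + 14 \cdot 2183} = \sqrt{-98 + 30562} = \sqrt{30464} = 16 \sqrt{119}$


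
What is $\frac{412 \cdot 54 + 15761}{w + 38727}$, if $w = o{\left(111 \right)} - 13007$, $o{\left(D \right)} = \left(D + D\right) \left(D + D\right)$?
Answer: $\frac{38009}{75004} \approx 0.50676$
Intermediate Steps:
$o{\left(D \right)} = 4 D^{2}$ ($o{\left(D \right)} = 2 D 2 D = 4 D^{2}$)
$w = 36277$ ($w = 4 \cdot 111^{2} - 13007 = 4 \cdot 12321 - 13007 = 49284 - 13007 = 36277$)
$\frac{412 \cdot 54 + 15761}{w + 38727} = \frac{412 \cdot 54 + 15761}{36277 + 38727} = \frac{22248 + 15761}{75004} = 38009 \cdot \frac{1}{75004} = \frac{38009}{75004}$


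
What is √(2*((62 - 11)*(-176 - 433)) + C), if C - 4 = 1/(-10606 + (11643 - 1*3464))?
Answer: I*√365871897933/2427 ≈ 249.23*I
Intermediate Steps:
C = 9707/2427 (C = 4 + 1/(-10606 + (11643 - 1*3464)) = 4 + 1/(-10606 + (11643 - 3464)) = 4 + 1/(-10606 + 8179) = 4 + 1/(-2427) = 4 - 1/2427 = 9707/2427 ≈ 3.9996)
√(2*((62 - 11)*(-176 - 433)) + C) = √(2*((62 - 11)*(-176 - 433)) + 9707/2427) = √(2*(51*(-609)) + 9707/2427) = √(2*(-31059) + 9707/2427) = √(-62118 + 9707/2427) = √(-150750679/2427) = I*√365871897933/2427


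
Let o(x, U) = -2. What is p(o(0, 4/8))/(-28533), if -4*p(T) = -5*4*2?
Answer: -10/28533 ≈ -0.00035047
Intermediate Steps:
p(T) = 10 (p(T) = -(-5*4)*2/4 = -(-5)*2 = -1/4*(-40) = 10)
p(o(0, 4/8))/(-28533) = 10/(-28533) = 10*(-1/28533) = -10/28533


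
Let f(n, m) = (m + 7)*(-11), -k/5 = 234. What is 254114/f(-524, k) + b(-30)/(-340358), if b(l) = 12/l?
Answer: 216224344823/10885499735 ≈ 19.864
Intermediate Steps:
k = -1170 (k = -5*234 = -1170)
f(n, m) = -77 - 11*m (f(n, m) = (7 + m)*(-11) = -77 - 11*m)
254114/f(-524, k) + b(-30)/(-340358) = 254114/(-77 - 11*(-1170)) + (12/(-30))/(-340358) = 254114/(-77 + 12870) + (12*(-1/30))*(-1/340358) = 254114/12793 - 2/5*(-1/340358) = 254114*(1/12793) + 1/850895 = 254114/12793 + 1/850895 = 216224344823/10885499735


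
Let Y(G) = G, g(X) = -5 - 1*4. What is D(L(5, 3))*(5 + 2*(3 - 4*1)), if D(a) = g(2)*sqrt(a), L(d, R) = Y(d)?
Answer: -27*sqrt(5) ≈ -60.374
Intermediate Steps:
g(X) = -9 (g(X) = -5 - 4 = -9)
L(d, R) = d
D(a) = -9*sqrt(a)
D(L(5, 3))*(5 + 2*(3 - 4*1)) = (-9*sqrt(5))*(5 + 2*(3 - 4*1)) = (-9*sqrt(5))*(5 + 2*(3 - 4)) = (-9*sqrt(5))*(5 + 2*(-1)) = (-9*sqrt(5))*(5 - 2) = -9*sqrt(5)*3 = -27*sqrt(5)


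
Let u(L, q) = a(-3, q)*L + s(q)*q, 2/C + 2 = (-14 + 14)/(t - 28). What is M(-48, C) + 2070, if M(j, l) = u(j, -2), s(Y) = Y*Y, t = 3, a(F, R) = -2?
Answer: 2158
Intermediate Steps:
s(Y) = Y²
C = -1 (C = 2/(-2 + (-14 + 14)/(3 - 28)) = 2/(-2 + 0/(-25)) = 2/(-2 + 0*(-1/25)) = 2/(-2 + 0) = 2/(-2) = 2*(-½) = -1)
u(L, q) = q³ - 2*L (u(L, q) = -2*L + q²*q = -2*L + q³ = q³ - 2*L)
M(j, l) = -8 - 2*j (M(j, l) = (-2)³ - 2*j = -8 - 2*j)
M(-48, C) + 2070 = (-8 - 2*(-48)) + 2070 = (-8 + 96) + 2070 = 88 + 2070 = 2158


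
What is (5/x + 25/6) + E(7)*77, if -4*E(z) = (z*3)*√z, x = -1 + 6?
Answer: 31/6 - 1617*√7/4 ≈ -1064.4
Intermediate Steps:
x = 5
E(z) = -3*z^(3/2)/4 (E(z) = -z*3*√z/4 = -3*z*√z/4 = -3*z^(3/2)/4)
(5/x + 25/6) + E(7)*77 = (5/5 + 25/6) - 21*√7/4*77 = (5*(⅕) + 25*(⅙)) - 21*√7/4*77 = (1 + 25/6) - 21*√7/4*77 = 31/6 - 1617*√7/4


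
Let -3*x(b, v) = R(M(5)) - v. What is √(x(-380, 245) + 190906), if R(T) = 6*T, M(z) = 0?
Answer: √1718889/3 ≈ 437.02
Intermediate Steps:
x(b, v) = v/3 (x(b, v) = -(6*0 - v)/3 = -(0 - v)/3 = -(-1)*v/3 = v/3)
√(x(-380, 245) + 190906) = √((⅓)*245 + 190906) = √(245/3 + 190906) = √(572963/3) = √1718889/3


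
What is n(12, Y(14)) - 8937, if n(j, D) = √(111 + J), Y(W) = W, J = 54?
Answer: -8937 + √165 ≈ -8924.2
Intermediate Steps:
n(j, D) = √165 (n(j, D) = √(111 + 54) = √165)
n(12, Y(14)) - 8937 = √165 - 8937 = -8937 + √165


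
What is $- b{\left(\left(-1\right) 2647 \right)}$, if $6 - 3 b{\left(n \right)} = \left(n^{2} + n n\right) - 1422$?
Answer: $\frac{14011790}{3} \approx 4.6706 \cdot 10^{6}$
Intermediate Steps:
$b{\left(n \right)} = 476 - \frac{2 n^{2}}{3}$ ($b{\left(n \right)} = 2 - \frac{\left(n^{2} + n n\right) - 1422}{3} = 2 - \frac{\left(n^{2} + n^{2}\right) - 1422}{3} = 2 - \frac{2 n^{2} - 1422}{3} = 2 - \frac{-1422 + 2 n^{2}}{3} = 2 - \left(-474 + \frac{2 n^{2}}{3}\right) = 476 - \frac{2 n^{2}}{3}$)
$- b{\left(\left(-1\right) 2647 \right)} = - (476 - \frac{2 \left(\left(-1\right) 2647\right)^{2}}{3}) = - (476 - \frac{2 \left(-2647\right)^{2}}{3}) = - (476 - \frac{14013218}{3}) = \left(-1\right) \left(- \frac{14011790}{3}\right) = \frac{14011790}{3}$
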